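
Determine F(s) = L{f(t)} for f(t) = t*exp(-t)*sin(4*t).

L{sin(4t)} = 4/(s^2 + 16).
Multiplying by e^(-t) shifts s → s + 1, so L{exp(-t)*sin(4*t)} = 4/((s + 1)^2 + 16).
Then apply L{t·g(t)} = -d/ds[G(s)] with G(s) = 4/((s + 1)^2 + 16):
differentiating 1 time and applying the sign gives 8*(s + 1)/(s^2 + 2*s + 17)^2.

F(s) = 8*(s + 1)/(s^2 + 2*s + 17)^2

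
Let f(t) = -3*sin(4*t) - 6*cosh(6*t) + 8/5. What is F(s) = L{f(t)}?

F(s) = -6*s/(s^2 - 36) - 12/(s^2 + 16) + 8/(5*s)

Apply the Laplace transform termwise.
(-3)·[L{sin(4t)} = 4/(s^2 + 16)]; L{8/5} = (8/5)/s; (-6)·[L{cosh(6t)} = s/(s^2 - 36)].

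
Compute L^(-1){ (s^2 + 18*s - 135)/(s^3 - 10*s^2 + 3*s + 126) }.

Factor the denominator: s^3 - 10*s^2 + 3*s + 126 = (s - 7)*(s - 6)*(s + 3).
Partial fraction decomposition gives [-2/(s + 3)] + [4/(s - 7)] + [-1/(s - 6)].
Invert each term: -2/(s + 3) ↔ -2e^(-3t); 4/(s - 7) ↔ 4e^(7t); -1/(s - 6) ↔ -e^(6t).

4*exp(7*t) - exp(6*t) - 2*exp(-3*t)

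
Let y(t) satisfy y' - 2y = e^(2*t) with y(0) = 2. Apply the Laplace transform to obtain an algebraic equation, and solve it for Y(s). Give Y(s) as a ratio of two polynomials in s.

Take the Laplace transform of both sides.
The derivative rules (L{y'} = sY - y(0) = sY - 2) turn the left side into (s - 2)Y - (2).
The right side is L{e^(2*t)} = 1/(s - 2).
So (s - 2)Y = 1/(s - 2) + (2).
Isolate Y and clear denominators.

Y(s) = (2*s - 3)/(s^2 - 4*s + 4)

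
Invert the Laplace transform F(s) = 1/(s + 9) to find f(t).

f(t) = exp(-9*t)

Since L{e^(-9t)} = 1/(s + 9), the inverse is e^(-9*t).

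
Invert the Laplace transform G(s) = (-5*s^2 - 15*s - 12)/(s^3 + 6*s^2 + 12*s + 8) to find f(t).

f(t) = -t^2*exp(-2*t) + 5*t*exp(-2*t) - 5*exp(-2*t)

Factor the denominator: s^3 + 6*s^2 + 12*s + 8 = (s + 2)^3.
Partial fraction decomposition gives [-5/(s + 2)] + [5/(s + 2)^2] + [-2/(s + 2)^3].
Invert each term: -5/(s + 2) ↔ -5e^(-2t); 5/(s + 2)^2 ↔ 5t·e^(-2t); -2/(s + 2)^3 ↔ (-1)t^2·e^(-2t).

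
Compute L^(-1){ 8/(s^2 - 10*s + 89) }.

exp(5*t)*sin(8*t)

Rewrite the denominator: s^2 - 10*s + 89 = (s - 5)^2 + 64.
The form in (s - 5) signals a first-shifting-theorem factor e^(5t).
Since L{sin(8t)} = 8/(s^2 + 64), the inverse is e^(5*t)*sin(8*t).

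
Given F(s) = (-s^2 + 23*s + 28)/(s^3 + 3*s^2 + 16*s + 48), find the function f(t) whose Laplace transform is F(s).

f(t) = 5*sin(4*t) + cos(4*t) - 2*exp(-3*t)

Factor the denominator: s^3 + 3*s^2 + 16*s + 48 = (s + 3)*(s^2 + 16).
Partial fraction decomposition gives [-2/(s + 3)] + [s/(s^2 + 16)] + [20/(s^2 + 16)].
Invert each term: -2/(s + 3) ↔ -2e^(-3t); 1·s/(s^2 + 16) ↔ cos(4t); 5·4/(s^2 + 16) ↔ 5sin(4t).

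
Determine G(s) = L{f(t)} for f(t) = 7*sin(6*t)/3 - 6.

G(s) = 14/(s^2 + 36) - 6/s

Apply the Laplace transform termwise.
(7/3)·[L{sin(6t)} = 6/(s^2 + 36)]; L{-6} = -6/s.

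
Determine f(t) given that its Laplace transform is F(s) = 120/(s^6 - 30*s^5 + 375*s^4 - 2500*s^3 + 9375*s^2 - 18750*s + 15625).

f(t) = t^5*exp(5*t)

Rewrite the denominator: s^6 - 30*s^5 + 375*s^4 - 2500*s^3 + 9375*s^2 - 18750*s + 15625 = (s - 5)^6.
The form in (s - 5) signals a first-shifting-theorem factor e^(5t).
Since L{t^5} = 5!/s^6 = 120/s^6, the inverse is t^5*e^(5*t).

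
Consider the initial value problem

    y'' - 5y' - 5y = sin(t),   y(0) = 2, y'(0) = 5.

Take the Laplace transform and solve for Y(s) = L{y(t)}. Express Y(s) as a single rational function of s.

Transform both sides with L{·}.
Using L{y''} = s^2 Y - s·y(0) - y'(0) and L{y'} = sY - y(0), with y(0) = 2, y'(0) = 5, the left side becomes (s^2 - 5*s - 5)Y - (2*s - 5).
The right side is L{sin(t)} = 1/(s^2 + 1).
So (s^2 - 5*s - 5)Y = 1/(s^2 + 1) + (2*s - 5).
Solve for Y(s) and write it as one ratio of polynomials.

Y(s) = (2*s^3 - 5*s^2 + 2*s - 4)/(s^4 - 5*s^3 - 4*s^2 - 5*s - 5)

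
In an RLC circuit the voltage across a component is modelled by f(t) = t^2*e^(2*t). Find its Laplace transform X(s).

L{e^(2t)} = 1/(s - 2).
Then apply L{t^2·g(t)} = (-1)^2 d^2/ds^2[G(s)] with G(s) = 1/(s - 2):
differentiating 2 times and applying the sign gives 2/(s - 2)^3.

X(s) = 2/(s - 2)^3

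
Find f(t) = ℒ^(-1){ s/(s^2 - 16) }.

f(t) = cosh(4*t)

Since L{cosh(4t)} = s/(s^2 - 16), the inverse is cosh(4*t).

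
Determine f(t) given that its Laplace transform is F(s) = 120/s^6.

Since L{t^5} = 5!/s^6 = 120/s^6, the inverse is t^5.

f(t) = t^5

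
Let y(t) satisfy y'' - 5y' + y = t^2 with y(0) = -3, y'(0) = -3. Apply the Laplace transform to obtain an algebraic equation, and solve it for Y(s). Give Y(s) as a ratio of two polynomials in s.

Laplace-transform each side.
The derivative rules (L{y''} = s^2 Y - s·y(0) - y'(0) and L{y'} = sY - y(0), with y(0) = -3, y'(0) = -3) turn the left side into (s^2 - 5*s + 1)Y - (-3*s + 12).
The right side is L{t^2} = 2/s^3.
So (s^2 - 5*s + 1)Y = 2/s^3 + (-3*s + 12).
Solve for Y(s) and write it as one ratio of polynomials.

Y(s) = (-3*s^4 + 12*s^3 + 2)/(s^5 - 5*s^4 + s^3)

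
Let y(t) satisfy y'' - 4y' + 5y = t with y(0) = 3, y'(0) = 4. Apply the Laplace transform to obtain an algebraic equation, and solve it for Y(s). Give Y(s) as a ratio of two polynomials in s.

Y(s) = (3*s^3 - 8*s^2 + 1)/(s^4 - 4*s^3 + 5*s^2)

Transform both sides with L{·}.
The derivative rules (L{y''} = s^2 Y - s·y(0) - y'(0) and L{y'} = sY - y(0), with y(0) = 3, y'(0) = 4) turn the left side into (s^2 - 4*s + 5)Y - (3*s - 8).
The right side is L{t} = s^(-2).
So (s^2 - 4*s + 5)Y = s^(-2) + (3*s - 8).
Divide through and combine into a single rational function.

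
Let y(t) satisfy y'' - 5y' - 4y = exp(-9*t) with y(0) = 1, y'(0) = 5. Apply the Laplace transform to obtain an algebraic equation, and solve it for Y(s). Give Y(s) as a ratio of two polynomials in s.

Y(s) = (s^2 + 9*s + 1)/(s^3 + 4*s^2 - 49*s - 36)

Laplace-transform each side.
Using L{y''} = s^2 Y - s·y(0) - y'(0) and L{y'} = sY - y(0), with y(0) = 1, y'(0) = 5, the left side becomes (s^2 - 5*s - 4)Y - (s).
The right side is L{exp(-9*t)} = 1/(s + 9).
So (s^2 - 5*s - 4)Y = 1/(s + 9) + (s).
Divide through and combine into a single rational function.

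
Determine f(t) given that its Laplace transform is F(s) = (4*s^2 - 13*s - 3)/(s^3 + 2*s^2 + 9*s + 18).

f(t) = -5*sin(3*t) + cos(3*t) + 3*exp(-2*t)

Factor the denominator: s^3 + 2*s^2 + 9*s + 18 = (s + 2)*(s^2 + 9).
Partial fraction decomposition gives [3/(s + 2)] + [s/(s^2 + 9)] + [-15/(s^2 + 9)].
Invert each term: 3/(s + 2) ↔ 3e^(-2t); 1·s/(s^2 + 9) ↔ cos(3t); -5·3/(s^2 + 9) ↔ -5sin(3t).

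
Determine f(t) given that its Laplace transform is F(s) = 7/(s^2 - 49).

Since L{sinh(7t)} = 7/(s^2 - 49), the inverse is sinh(7*t).

f(t) = sinh(7*t)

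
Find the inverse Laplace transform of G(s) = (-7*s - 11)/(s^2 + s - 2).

Factor the denominator: s^2 + s - 2 = (s - 1)*(s + 2).
Partial fraction decomposition gives [-6/(s - 1)] + [-1/(s + 2)].
Invert each term: -6/(s - 1) ↔ -6e^(t); -1/(s + 2) ↔ -e^(-2t).

-6*exp(t) - exp(-2*t)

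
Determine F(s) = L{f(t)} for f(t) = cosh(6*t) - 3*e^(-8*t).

By linearity of the Laplace transform, transform each term separately.
L{cosh(6t)} = s/(s^2 - 36); (-3)·[L{e^(-8t)} = 1/(s + 8)].

F(s) = s/(s^2 - 36) - 3/(s + 8)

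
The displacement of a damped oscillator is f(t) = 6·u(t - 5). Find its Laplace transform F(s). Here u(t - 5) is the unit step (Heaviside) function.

By the second shifting theorem, L{u(t - c)·g(t - c)} = e^(-cs)·G(s) with c = 5 and G(s) = L{g(t)}.
L{6} = 6/s.

F(s) = 6*exp(-5*s)/s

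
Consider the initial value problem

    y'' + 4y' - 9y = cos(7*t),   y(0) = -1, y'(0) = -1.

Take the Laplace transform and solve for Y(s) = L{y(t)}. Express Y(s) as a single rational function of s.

Y(s) = (-s^3 - 5*s^2 - 48*s - 245)/(s^4 + 4*s^3 + 40*s^2 + 196*s - 441)

Apply the Laplace transform to the equation.
Using L{y''} = s^2 Y - s·y(0) - y'(0) and L{y'} = sY - y(0), with y(0) = -1, y'(0) = -1, the left side becomes (s^2 + 4*s - 9)Y - (-s - 5).
The right side is L{cos(7*t)} = s/(s^2 + 49).
So (s^2 + 4*s - 9)Y = s/(s^2 + 49) + (-s - 5).
Divide through and combine into a single rational function.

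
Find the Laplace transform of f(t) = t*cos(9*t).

L{cos(9t)} = s/(s^2 + 81).
Then apply L{t·g(t)} = -d/ds[G(s)] with G(s) = s/(s^2 + 81):
differentiating 1 time and applying the sign gives (s - 9)*(s + 9)/(s^2 + 81)^2.

(s - 9)*(s + 9)/(s^2 + 81)^2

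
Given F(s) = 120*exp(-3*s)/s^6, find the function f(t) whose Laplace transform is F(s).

The factor e^(-3s) signals a time shift by c = 3 (second shifting theorem).
L{t^5} = 5!/s^6 = 120/s^6, so L^-1{120/s^6} = t^5.
Hence the inverse is u(t - 3) times that function evaluated at t - 3.

f(t) = Heaviside(t - 3)*((t - 3)^5)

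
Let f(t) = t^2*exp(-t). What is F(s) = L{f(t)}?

F(s) = 2/(s + 1)^3

L{e^(-t)} = 1/(s + 1).
Then apply L{t^2·g(t)} = (-1)^2 d^2/ds^2[G(s)] with G(s) = 1/(s + 1):
differentiating 2 times and applying the sign gives 2/(s + 1)^3.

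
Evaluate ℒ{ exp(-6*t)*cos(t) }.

L{cos(t)} = s/(s^2 + 1).
By the first shifting theorem, multiplying by e^(-6t) replaces s with s + 6.

(s + 6)/((s + 6)^2 + 1)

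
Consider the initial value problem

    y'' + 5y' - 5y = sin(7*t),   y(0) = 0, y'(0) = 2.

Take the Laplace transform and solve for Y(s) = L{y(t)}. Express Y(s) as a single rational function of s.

Y(s) = (2*s^2 + 105)/(s^4 + 5*s^3 + 44*s^2 + 245*s - 245)

Apply the Laplace transform to the equation.
With L{y''} = s^2 Y - s·y(0) - y'(0) and L{y'} = sY - y(0), with y(0) = 0, y'(0) = 2: the LHS transforms to (s^2 + 5*s - 5)Y - (2).
The right side is L{sin(7*t)} = 7/(s^2 + 49).
So (s^2 + 5*s - 5)Y = 7/(s^2 + 49) + (2).
Divide through and combine into a single rational function.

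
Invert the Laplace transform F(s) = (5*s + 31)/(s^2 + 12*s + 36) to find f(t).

f(t) = t*exp(-6*t) + 5*exp(-6*t)

Factor the denominator: s^2 + 12*s + 36 = (s + 6)^2.
Partial fraction decomposition gives [5/(s + 6)] + [(s + 6)^(-2)].
Invert each term: 5/(s + 6) ↔ 5e^(-6t); 1/(s + 6)^2 ↔ t·e^(-6t).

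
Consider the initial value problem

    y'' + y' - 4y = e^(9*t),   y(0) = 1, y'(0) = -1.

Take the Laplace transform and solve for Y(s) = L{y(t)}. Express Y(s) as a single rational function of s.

Y(s) = (s^2 - 9*s + 1)/(s^3 - 8*s^2 - 13*s + 36)

Laplace-transform each side.
With L{y''} = s^2 Y - s·y(0) - y'(0) and L{y'} = sY - y(0), with y(0) = 1, y'(0) = -1: the LHS transforms to (s^2 + s - 4)Y - (s).
The right side is L{e^(9*t)} = 1/(s - 9).
So (s^2 + s - 4)Y = 1/(s - 9) + (s).
Isolate Y and clear denominators.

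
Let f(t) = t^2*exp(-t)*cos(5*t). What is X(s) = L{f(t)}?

L{cos(5t)} = s/(s^2 + 25).
Multiplying by e^(-t) shifts s → s + 1, so L{exp(-t)*cos(5*t)} = (s + 1)/((s + 1)^2 + 25).
Then apply L{t^2·g(t)} = (-1)^2 d^2/ds^2[G(s)] with G(s) = (s + 1)/((s + 1)^2 + 25):
differentiating 2 times and applying the sign gives 2*(s + 1)*(s^2 + 2*s - 74)/(s^2 + 2*s + 26)^3.

X(s) = 2*(s + 1)*(s^2 + 2*s - 74)/(s^2 + 2*s + 26)^3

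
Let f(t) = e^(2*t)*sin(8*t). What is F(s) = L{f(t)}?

F(s) = 8/((s - 2)^2 + 64)

L{sin(8t)} = 8/(s^2 + 64).
By the first shifting theorem, multiplying by e^(2t) replaces s with s - 2.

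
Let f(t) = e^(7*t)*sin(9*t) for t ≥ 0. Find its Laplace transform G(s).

L{sin(9t)} = 9/(s^2 + 81).
By the first shifting theorem, multiplying by e^(7t) replaces s with s - 7.

G(s) = 9/((s - 7)^2 + 81)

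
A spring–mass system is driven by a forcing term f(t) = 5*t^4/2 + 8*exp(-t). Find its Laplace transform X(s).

X(s) = 8/(s + 1) + 60/s^5

The transform is linear, so treat each term independently.
(8)·[L{e^(-t)} = 1/(s + 1)]; (5/2)·[L{t^4} = 4!/s^5 = 24/s^5].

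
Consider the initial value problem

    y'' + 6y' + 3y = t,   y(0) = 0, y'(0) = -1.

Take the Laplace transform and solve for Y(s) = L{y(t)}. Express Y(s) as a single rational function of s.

Take the Laplace transform of both sides.
Using L{y''} = s^2 Y - s·y(0) - y'(0) and L{y'} = sY - y(0), with y(0) = 0, y'(0) = -1, the left side becomes (s^2 + 6*s + 3)Y - (-1).
The right side is L{t} = s^(-2).
So (s^2 + 6*s + 3)Y = s^(-2) + (-1).
Solve for Y(s) and write it as one ratio of polynomials.

Y(s) = (-s^2 + 1)/(s^4 + 6*s^3 + 3*s^2)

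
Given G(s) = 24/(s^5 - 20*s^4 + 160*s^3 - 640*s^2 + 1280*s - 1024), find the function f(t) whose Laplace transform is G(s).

f(t) = t^4*exp(4*t)

Rewrite the denominator: s^5 - 20*s^4 + 160*s^3 - 640*s^2 + 1280*s - 1024 = (s - 4)^5.
The form in (s - 4) signals a first-shifting-theorem factor e^(4t).
Since L{t^4} = 4!/s^5 = 24/s^5, the inverse is t^4*e^(4*t).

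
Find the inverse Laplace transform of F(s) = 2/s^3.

Since L{t^2} = 2!/s^3 = 2/s^3, the inverse is t^2.

t^2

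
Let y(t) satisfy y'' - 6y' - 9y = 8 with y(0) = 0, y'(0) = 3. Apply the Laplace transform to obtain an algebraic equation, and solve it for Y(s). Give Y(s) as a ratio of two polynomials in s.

Apply the Laplace transform to the equation.
The derivative rules (L{y''} = s^2 Y - s·y(0) - y'(0) and L{y'} = sY - y(0), with y(0) = 0, y'(0) = 3) turn the left side into (s^2 - 6*s - 9)Y - (3).
The right side is L{8} = 8/s.
So (s^2 - 6*s - 9)Y = 8/s + (3).
Solve for Y(s) and write it as one ratio of polynomials.

Y(s) = (3*s + 8)/(s^3 - 6*s^2 - 9*s)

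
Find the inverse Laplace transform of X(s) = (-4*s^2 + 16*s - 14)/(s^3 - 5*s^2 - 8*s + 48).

Factor the denominator: s^3 - 5*s^2 - 8*s + 48 = (s - 4)^2*(s + 3).
Partial fraction decomposition gives [-2/(s - 4)] + [-2/(s - 4)^2] + [-2/(s + 3)].
Invert each term: -2/(s - 4) ↔ -2e^(4t); -2/(s - 4)^2 ↔ -2t·e^(4t); -2/(s + 3) ↔ -2e^(-3t).

-2*t*exp(4*t) - 2*exp(4*t) - 2*exp(-3*t)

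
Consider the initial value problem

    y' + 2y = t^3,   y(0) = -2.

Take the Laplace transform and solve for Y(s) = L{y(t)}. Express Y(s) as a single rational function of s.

Y(s) = (-2*s^4 + 6)/(s^5 + 2*s^4)

Take the Laplace transform of both sides.
Using L{y'} = sY - y(0) = sY - (-2), the left side becomes (s + 2)Y - (-2).
The right side is L{t^3} = 6/s^4.
So (s + 2)Y = 6/s^4 + (-2).
Divide through and combine into a single rational function.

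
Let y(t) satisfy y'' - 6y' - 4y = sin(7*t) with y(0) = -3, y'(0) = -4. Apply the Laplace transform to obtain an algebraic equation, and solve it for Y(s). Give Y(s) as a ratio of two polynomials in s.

Y(s) = (-3*s^3 + 14*s^2 - 147*s + 693)/(s^4 - 6*s^3 + 45*s^2 - 294*s - 196)

Take the Laplace transform of both sides.
Using L{y''} = s^2 Y - s·y(0) - y'(0) and L{y'} = sY - y(0), with y(0) = -3, y'(0) = -4, the left side becomes (s^2 - 6*s - 4)Y - (-3*s + 14).
The right side is L{sin(7*t)} = 7/(s^2 + 49).
So (s^2 - 6*s - 4)Y = 7/(s^2 + 49) + (-3*s + 14).
Divide through and combine into a single rational function.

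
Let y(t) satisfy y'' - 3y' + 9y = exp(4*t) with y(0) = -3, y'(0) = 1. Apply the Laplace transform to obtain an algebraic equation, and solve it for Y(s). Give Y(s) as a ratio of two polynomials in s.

Y(s) = (-3*s^2 + 22*s - 39)/(s^3 - 7*s^2 + 21*s - 36)

Apply the Laplace transform to the equation.
Using L{y''} = s^2 Y - s·y(0) - y'(0) and L{y'} = sY - y(0), with y(0) = -3, y'(0) = 1, the left side becomes (s^2 - 3*s + 9)Y - (-3*s + 10).
The right side is L{exp(4*t)} = 1/(s - 4).
So (s^2 - 3*s + 9)Y = 1/(s - 4) + (-3*s + 10).
Isolate Y and clear denominators.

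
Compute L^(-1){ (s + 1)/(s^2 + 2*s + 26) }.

exp(-t)*cos(5*t)

Rewrite the denominator: s^2 + 2*s + 26 = (s + 1)^2 + 25.
The form in (s + 1) signals a first-shifting-theorem factor e^(-t).
Since L{cos(5t)} = s/(s^2 + 25), the inverse is e^(-t)*cos(5*t).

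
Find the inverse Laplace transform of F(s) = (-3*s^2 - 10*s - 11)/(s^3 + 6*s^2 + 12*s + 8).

-3*t^2*exp(-2*t)/2 + 2*t*exp(-2*t) - 3*exp(-2*t)

Factor the denominator: s^3 + 6*s^2 + 12*s + 8 = (s + 2)^3.
Partial fraction decomposition gives [-3/(s + 2)] + [2/(s + 2)^2] + [-3/(s + 2)^3].
Invert each term: -3/(s + 2) ↔ -3e^(-2t); 2/(s + 2)^2 ↔ 2t·e^(-2t); -3/(s + 2)^3 ↔ (-3/2)t^2·e^(-2t).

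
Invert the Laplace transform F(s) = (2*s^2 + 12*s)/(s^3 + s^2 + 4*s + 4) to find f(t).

Factor the denominator: s^3 + s^2 + 4*s + 4 = (s + 1)*(s^2 + 4).
Partial fraction decomposition gives [-2/(s + 1)] + [4*s/(s^2 + 4)] + [8/(s^2 + 4)].
Invert each term: -2/(s + 1) ↔ -2e^(-t); 4·s/(s^2 + 4) ↔ 4cos(2t); 4·2/(s^2 + 4) ↔ 4sin(2t).

f(t) = 4*sin(2*t) + 4*cos(2*t) - 2*exp(-t)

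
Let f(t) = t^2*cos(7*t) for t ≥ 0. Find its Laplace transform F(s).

F(s) = 2*s*(s^2 - 147)/(s^2 + 49)^3

L{cos(7t)} = s/(s^2 + 49).
Then apply L{t^2·g(t)} = (-1)^2 d^2/ds^2[G(s)] with G(s) = s/(s^2 + 49):
differentiating 2 times and applying the sign gives 2*s*(s^2 - 147)/(s^2 + 49)^3.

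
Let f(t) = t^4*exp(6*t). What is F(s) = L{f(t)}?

L{t^4} = 4!/s^5 = 24/s^5.
By the first shifting theorem, multiplying by e^(6t) replaces s with s - 6.

F(s) = 24/(s - 6)^5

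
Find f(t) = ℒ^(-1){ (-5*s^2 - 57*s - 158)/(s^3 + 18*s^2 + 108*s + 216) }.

f(t) = 2*t^2*exp(-6*t) + 3*t*exp(-6*t) - 5*exp(-6*t)

Factor the denominator: s^3 + 18*s^2 + 108*s + 216 = (s + 6)^3.
Partial fraction decomposition gives [-5/(s + 6)] + [3/(s + 6)^2] + [4/(s + 6)^3].
Invert each term: -5/(s + 6) ↔ -5e^(-6t); 3/(s + 6)^2 ↔ 3t·e^(-6t); 4/(s + 6)^3 ↔ (2)t^2·e^(-6t).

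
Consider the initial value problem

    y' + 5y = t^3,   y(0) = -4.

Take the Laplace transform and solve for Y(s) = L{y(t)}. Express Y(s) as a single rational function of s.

Y(s) = (-4*s^4 + 6)/(s^5 + 5*s^4)

Apply the Laplace transform to the equation.
Using L{y'} = sY - y(0) = sY - (-4), the left side becomes (s + 5)Y - (-4).
The right side is L{t^3} = 6/s^4.
So (s + 5)Y = 6/s^4 + (-4).
Isolate Y and clear denominators.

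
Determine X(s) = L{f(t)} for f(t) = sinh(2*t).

X(s) = 2/(s^2 - 4)

L{sinh(2t)} = 2/(s^2 - 4).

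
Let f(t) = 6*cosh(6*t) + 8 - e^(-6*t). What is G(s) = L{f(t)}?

G(s) = 6*s/(s^2 - 36) - 1/(s + 6) + 8/s

The transform is linear, so treat each term independently.
(6)·[L{cosh(6t)} = s/(s^2 - 36)]; L{8} = 8/s; (-1)·[L{e^(-6t)} = 1/(s + 6)].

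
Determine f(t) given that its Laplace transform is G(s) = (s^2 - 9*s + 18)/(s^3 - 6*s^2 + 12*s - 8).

f(t) = 2*t^2*exp(2*t) - 5*t*exp(2*t) + exp(2*t)

Factor the denominator: s^3 - 6*s^2 + 12*s - 8 = (s - 2)^3.
Partial fraction decomposition gives [1/(s - 2)] + [-5/(s - 2)^2] + [4/(s - 2)^3].
Invert each term: 1/(s - 2) ↔ e^(2t); -5/(s - 2)^2 ↔ -5t·e^(2t); 4/(s - 2)^3 ↔ (2)t^2·e^(2t).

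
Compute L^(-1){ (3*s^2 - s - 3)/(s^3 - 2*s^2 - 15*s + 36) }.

Factor the denominator: s^3 - 2*s^2 - 15*s + 36 = (s - 3)^2*(s + 4).
Partial fraction decomposition gives [2/(s - 3)] + [3/(s - 3)^2] + [1/(s + 4)].
Invert each term: 2/(s - 3) ↔ 2e^(3t); 3/(s - 3)^2 ↔ 3t·e^(3t); 1/(s + 4) ↔ e^(-4t).

3*t*exp(3*t) + 2*exp(3*t) + exp(-4*t)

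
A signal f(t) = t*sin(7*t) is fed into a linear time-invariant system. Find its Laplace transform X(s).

L{sin(7t)} = 7/(s^2 + 49).
Then apply L{t·g(t)} = -d/ds[G(s)] with G(s) = 7/(s^2 + 49):
differentiating 1 time and applying the sign gives 14*s/(s^2 + 49)^2.

X(s) = 14*s/(s^2 + 49)^2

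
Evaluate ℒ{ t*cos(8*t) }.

L{cos(8t)} = s/(s^2 + 64).
Then apply L{t·g(t)} = -d/ds[G(s)] with G(s) = s/(s^2 + 64):
differentiating 1 time and applying the sign gives (s - 8)*(s + 8)/(s^2 + 64)^2.

(s - 8)*(s + 8)/(s^2 + 64)^2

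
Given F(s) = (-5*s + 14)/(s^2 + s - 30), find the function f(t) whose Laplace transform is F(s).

f(t) = -exp(5*t) - 4*exp(-6*t)

Factor the denominator: s^2 + s - 30 = (s - 5)*(s + 6).
Partial fraction decomposition gives [-1/(s - 5)] + [-4/(s + 6)].
Invert each term: -1/(s - 5) ↔ -e^(5t); -4/(s + 6) ↔ -4e^(-6t).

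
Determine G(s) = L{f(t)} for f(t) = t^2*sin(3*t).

G(s) = 18*(s^2 - 3)/(s^2 + 9)^3

L{sin(3t)} = 3/(s^2 + 9).
Then apply L{t^2·g(t)} = (-1)^2 d^2/ds^2[H(s)] with H(s) = 3/(s^2 + 9):
differentiating 2 times and applying the sign gives 18*(s^2 - 3)/(s^2 + 9)^3.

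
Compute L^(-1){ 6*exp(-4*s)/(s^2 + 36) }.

The factor e^(-4s) signals a time shift by c = 4 (second shifting theorem).
L{sin(6t)} = 6/(s^2 + 36), so L^-1{6/(s^2 + 36)} = sin(6*t).
Hence the inverse is u(t - 4) times that function evaluated at t - 4.

Heaviside(t - 4)*(sin(6*t - 24))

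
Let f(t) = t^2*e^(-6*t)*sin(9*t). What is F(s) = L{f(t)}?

L{sin(9t)} = 9/(s^2 + 81).
Multiplying by e^(-6t) shifts s → s + 6, so L{e^(-6*t)*sin(9*t)} = 9/((s + 6)^2 + 81).
Then apply L{t^2·g(t)} = (-1)^2 d^2/ds^2[G(s)] with G(s) = 9/((s + 6)^2 + 81):
differentiating 2 times and applying the sign gives 54*(s^2 + 12*s + 9)/(s^2 + 12*s + 117)^3.

F(s) = 54*(s^2 + 12*s + 9)/(s^2 + 12*s + 117)^3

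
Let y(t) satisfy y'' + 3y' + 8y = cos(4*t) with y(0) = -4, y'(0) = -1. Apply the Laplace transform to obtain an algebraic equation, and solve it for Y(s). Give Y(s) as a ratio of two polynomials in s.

Y(s) = (-4*s^3 - 13*s^2 - 63*s - 208)/(s^4 + 3*s^3 + 24*s^2 + 48*s + 128)

Take the Laplace transform of both sides.
Using L{y''} = s^2 Y - s·y(0) - y'(0) and L{y'} = sY - y(0), with y(0) = -4, y'(0) = -1, the left side becomes (s^2 + 3*s + 8)Y - (-4*s - 13).
The right side is L{cos(4*t)} = s/(s^2 + 16).
So (s^2 + 3*s + 8)Y = s/(s^2 + 16) + (-4*s - 13).
Isolate Y and clear denominators.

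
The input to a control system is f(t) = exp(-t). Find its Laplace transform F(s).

L{e^(-t)} = 1/(s + 1).

F(s) = 1/(s + 1)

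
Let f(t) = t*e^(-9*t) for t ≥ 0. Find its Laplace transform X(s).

L{e^(-9t)} = 1/(s + 9).
Then apply L{t·g(t)} = -d/ds[G(s)] with G(s) = 1/(s + 9):
differentiating 1 time and applying the sign gives (s + 9)^(-2).

X(s) = (s + 9)^(-2)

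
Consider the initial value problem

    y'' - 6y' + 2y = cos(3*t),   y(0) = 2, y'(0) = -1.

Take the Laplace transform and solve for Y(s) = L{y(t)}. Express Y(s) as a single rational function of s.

Take the Laplace transform of both sides.
Using L{y''} = s^2 Y - s·y(0) - y'(0) and L{y'} = sY - y(0), with y(0) = 2, y'(0) = -1, the left side becomes (s^2 - 6*s + 2)Y - (2*s - 13).
The right side is L{cos(3*t)} = s/(s^2 + 9).
So (s^2 - 6*s + 2)Y = s/(s^2 + 9) + (2*s - 13).
Solve for Y(s) and write it as one ratio of polynomials.

Y(s) = (2*s^3 - 13*s^2 + 19*s - 117)/(s^4 - 6*s^3 + 11*s^2 - 54*s + 18)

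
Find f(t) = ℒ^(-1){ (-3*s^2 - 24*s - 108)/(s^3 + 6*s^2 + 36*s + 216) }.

Factor the denominator: s^3 + 6*s^2 + 36*s + 216 = (s + 6)*(s^2 + 36).
Partial fraction decomposition gives [-1/(s + 6)] + [-2*s/(s^2 + 36)] + [-12/(s^2 + 36)].
Invert each term: -1/(s + 6) ↔ -e^(-6t); -2·s/(s^2 + 36) ↔ -2cos(6t); -2·6/(s^2 + 36) ↔ -2sin(6t).

f(t) = -2*sin(6*t) - 2*cos(6*t) - exp(-6*t)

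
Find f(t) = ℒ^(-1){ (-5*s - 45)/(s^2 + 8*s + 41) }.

Complete the square in the denominator: s^2 + 8*s + 41 = (s + 4)^2 + 5^2.
Split the numerator to match: -5*s - 45 = -5·(s + 4) - 5·5.
Invert each term: -5·(s + 4)/((s + 4)^2 + 25) ↔ -5e^(-4t)cos(5t); -5·5/((s + 4)^2 + 25) ↔ -5e^(-4t)sin(5t).

f(t) = -5*exp(-4*t)*sin(5*t) - 5*exp(-4*t)*cos(5*t)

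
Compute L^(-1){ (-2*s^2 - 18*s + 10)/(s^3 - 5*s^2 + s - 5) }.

Factor the denominator: s^3 - 5*s^2 + s - 5 = (s - 5)*(s^2 + 1).
Partial fraction decomposition gives [-5/(s - 5)] + [3*s/(s^2 + 1)] + [-3/(s^2 + 1)].
Invert each term: -5/(s - 5) ↔ -5e^(5t); 3·s/(s^2 + 1) ↔ 3cos(t); -3·1/(s^2 + 1) ↔ -3sin(t).

-5*exp(5*t) - 3*sin(t) + 3*cos(t)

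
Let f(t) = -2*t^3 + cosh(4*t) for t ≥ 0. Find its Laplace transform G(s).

Apply the Laplace transform termwise.
(-2)·[L{t^3} = 3!/s^4 = 6/s^4]; L{cosh(4t)} = s/(s^2 - 16).

G(s) = s/(s^2 - 16) - 12/s^4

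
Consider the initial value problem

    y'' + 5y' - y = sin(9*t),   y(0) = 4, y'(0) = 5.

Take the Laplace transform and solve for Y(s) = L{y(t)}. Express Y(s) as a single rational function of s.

Y(s) = (4*s^3 + 25*s^2 + 324*s + 2034)/(s^4 + 5*s^3 + 80*s^2 + 405*s - 81)

Take the Laplace transform of both sides.
With L{y''} = s^2 Y - s·y(0) - y'(0) and L{y'} = sY - y(0), with y(0) = 4, y'(0) = 5: the LHS transforms to (s^2 + 5*s - 1)Y - (4*s + 25).
The right side is L{sin(9*t)} = 9/(s^2 + 81).
So (s^2 + 5*s - 1)Y = 9/(s^2 + 81) + (4*s + 25).
Divide through and combine into a single rational function.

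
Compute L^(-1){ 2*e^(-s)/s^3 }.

Heaviside(t - 1)*((t - 1)^2)

The factor e^(-s) signals a time shift by c = 1 (second shifting theorem).
L{t^2} = 2!/s^3 = 2/s^3, so L^-1{2/s^3} = t^2.
Hence the inverse is u(t - 1) times that function evaluated at t - 1.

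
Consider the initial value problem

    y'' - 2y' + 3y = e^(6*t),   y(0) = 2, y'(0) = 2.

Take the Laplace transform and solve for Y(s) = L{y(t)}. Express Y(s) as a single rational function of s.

Transform both sides with L{·}.
Using L{y''} = s^2 Y - s·y(0) - y'(0) and L{y'} = sY - y(0), with y(0) = 2, y'(0) = 2, the left side becomes (s^2 - 2*s + 3)Y - (2*s - 2).
The right side is L{e^(6*t)} = 1/(s - 6).
So (s^2 - 2*s + 3)Y = 1/(s - 6) + (2*s - 2).
Divide through and combine into a single rational function.

Y(s) = (2*s^2 - 14*s + 13)/(s^3 - 8*s^2 + 15*s - 18)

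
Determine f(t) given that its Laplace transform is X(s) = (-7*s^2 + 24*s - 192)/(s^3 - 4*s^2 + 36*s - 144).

Factor the denominator: s^3 - 4*s^2 + 36*s - 144 = (s - 4)*(s^2 + 36).
Partial fraction decomposition gives [-4/(s - 4)] + [-3*s/(s^2 + 36)] + [12/(s^2 + 36)].
Invert each term: -4/(s - 4) ↔ -4e^(4t); -3·s/(s^2 + 36) ↔ -3cos(6t); 2·6/(s^2 + 36) ↔ 2sin(6t).

f(t) = -4*exp(4*t) + 2*sin(6*t) - 3*cos(6*t)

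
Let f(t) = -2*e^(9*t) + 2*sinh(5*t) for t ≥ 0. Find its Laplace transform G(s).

Apply the Laplace transform termwise.
(-2)·[L{e^(9t)} = 1/(s - 9)]; (2)·[L{sinh(5t)} = 5/(s^2 - 25)].

G(s) = 10/(s^2 - 25) - 2/(s - 9)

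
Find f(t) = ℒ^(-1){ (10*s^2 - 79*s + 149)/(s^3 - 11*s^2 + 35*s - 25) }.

f(t) = t*exp(5*t) + 5*exp(5*t) + 5*exp(t)

Factor the denominator: s^3 - 11*s^2 + 35*s - 25 = (s - 5)^2*(s - 1).
Partial fraction decomposition gives [5/(s - 5)] + [(s - 5)^(-2)] + [5/(s - 1)].
Invert each term: 5/(s - 5) ↔ 5e^(5t); 1/(s - 5)^2 ↔ t·e^(5t); 5/(s - 1) ↔ 5e^(t).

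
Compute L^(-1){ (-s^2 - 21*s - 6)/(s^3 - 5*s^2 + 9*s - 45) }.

-4*exp(5*t) - 2*sin(3*t) + 3*cos(3*t)

Factor the denominator: s^3 - 5*s^2 + 9*s - 45 = (s - 5)*(s^2 + 9).
Partial fraction decomposition gives [-4/(s - 5)] + [3*s/(s^2 + 9)] + [-6/(s^2 + 9)].
Invert each term: -4/(s - 5) ↔ -4e^(5t); 3·s/(s^2 + 9) ↔ 3cos(3t); -2·3/(s^2 + 9) ↔ -2sin(3t).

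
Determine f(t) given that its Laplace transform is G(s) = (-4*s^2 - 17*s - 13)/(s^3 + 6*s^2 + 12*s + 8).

Factor the denominator: s^3 + 6*s^2 + 12*s + 8 = (s + 2)^3.
Partial fraction decomposition gives [-4/(s + 2)] + [-1/(s + 2)^2] + [5/(s + 2)^3].
Invert each term: -4/(s + 2) ↔ -4e^(-2t); -1/(s + 2)^2 ↔ -t·e^(-2t); 5/(s + 2)^3 ↔ (5/2)t^2·e^(-2t).

f(t) = 5*t^2*exp(-2*t)/2 - t*exp(-2*t) - 4*exp(-2*t)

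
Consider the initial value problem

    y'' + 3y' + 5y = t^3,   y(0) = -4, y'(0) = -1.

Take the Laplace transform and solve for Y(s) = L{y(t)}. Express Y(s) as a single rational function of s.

Y(s) = (-4*s^5 - 13*s^4 + 6)/(s^6 + 3*s^5 + 5*s^4)

Apply the Laplace transform to the equation.
The derivative rules (L{y''} = s^2 Y - s·y(0) - y'(0) and L{y'} = sY - y(0), with y(0) = -4, y'(0) = -1) turn the left side into (s^2 + 3*s + 5)Y - (-4*s - 13).
The right side is L{t^3} = 6/s^4.
So (s^2 + 3*s + 5)Y = 6/s^4 + (-4*s - 13).
Solve for Y(s) and write it as one ratio of polynomials.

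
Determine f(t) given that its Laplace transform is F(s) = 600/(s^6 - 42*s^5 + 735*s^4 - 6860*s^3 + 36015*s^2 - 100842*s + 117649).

Rewrite the denominator: s^6 - 42*s^5 + 735*s^4 - 6860*s^3 + 36015*s^2 - 100842*s + 117649 = (s - 7)^6.
The form in (s - 7) signals a first-shifting-theorem factor e^(7t).
Since L{t^5} = 5!/s^6 = 120/s^6, the inverse is t^5*exp(7*t), scaled by 5.

f(t) = 5*t^5*exp(7*t)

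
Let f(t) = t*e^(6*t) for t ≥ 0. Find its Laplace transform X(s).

X(s) = (s - 6)^(-2)

L{e^(6t)} = 1/(s - 6).
Then apply L{t·g(t)} = -d/ds[G(s)] with G(s) = 1/(s - 6):
differentiating 1 time and applying the sign gives (s - 6)^(-2).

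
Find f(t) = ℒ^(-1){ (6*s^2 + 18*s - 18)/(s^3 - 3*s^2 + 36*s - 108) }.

Factor the denominator: s^3 - 3*s^2 + 36*s - 108 = (s - 3)*(s^2 + 36).
Partial fraction decomposition gives [2/(s - 3)] + [4*s/(s^2 + 36)] + [30/(s^2 + 36)].
Invert each term: 2/(s - 3) ↔ 2e^(3t); 4·s/(s^2 + 36) ↔ 4cos(6t); 5·6/(s^2 + 36) ↔ 5sin(6t).

f(t) = 2*exp(3*t) + 5*sin(6*t) + 4*cos(6*t)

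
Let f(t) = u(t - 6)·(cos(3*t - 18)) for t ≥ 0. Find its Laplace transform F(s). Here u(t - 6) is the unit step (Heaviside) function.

F(s) = s*exp(-6*s)/(s^2 + 9)

By the second shifting theorem, L{u(t - c)·g(t - c)} = e^(-cs)·G(s) with c = 6 and G(s) = L{g(t)}.
L{cos(3t)} = s/(s^2 + 9).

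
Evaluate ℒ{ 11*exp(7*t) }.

11/(s - 7)

L{11} = 11/s.
By the first shifting theorem, multiplying by e^(7t) replaces s with s - 7.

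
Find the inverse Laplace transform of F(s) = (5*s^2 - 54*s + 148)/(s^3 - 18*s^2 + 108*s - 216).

2*t^2*exp(6*t) + 6*t*exp(6*t) + 5*exp(6*t)

Factor the denominator: s^3 - 18*s^2 + 108*s - 216 = (s - 6)^3.
Partial fraction decomposition gives [5/(s - 6)] + [6/(s - 6)^2] + [4/(s - 6)^3].
Invert each term: 5/(s - 6) ↔ 5e^(6t); 6/(s - 6)^2 ↔ 6t·e^(6t); 4/(s - 6)^3 ↔ (2)t^2·e^(6t).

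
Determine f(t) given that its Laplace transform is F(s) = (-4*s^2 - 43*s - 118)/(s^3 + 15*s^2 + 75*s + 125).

Factor the denominator: s^3 + 15*s^2 + 75*s + 125 = (s + 5)^3.
Partial fraction decomposition gives [-4/(s + 5)] + [-3/(s + 5)^2] + [-3/(s + 5)^3].
Invert each term: -4/(s + 5) ↔ -4e^(-5t); -3/(s + 5)^2 ↔ -3t·e^(-5t); -3/(s + 5)^3 ↔ (-3/2)t^2·e^(-5t).

f(t) = -3*t^2*exp(-5*t)/2 - 3*t*exp(-5*t) - 4*exp(-5*t)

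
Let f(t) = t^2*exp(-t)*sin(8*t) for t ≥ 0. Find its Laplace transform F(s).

L{sin(8t)} = 8/(s^2 + 64).
Multiplying by e^(-t) shifts s → s + 1, so L{exp(-t)*sin(8*t)} = 8/((s + 1)^2 + 64).
Then apply L{t^2·g(t)} = (-1)^2 d^2/ds^2[G(s)] with G(s) = 8/((s + 1)^2 + 64):
differentiating 2 times and applying the sign gives 16*(3*s^2 + 6*s - 61)/(s^2 + 2*s + 65)^3.

F(s) = 16*(3*s^2 + 6*s - 61)/(s^2 + 2*s + 65)^3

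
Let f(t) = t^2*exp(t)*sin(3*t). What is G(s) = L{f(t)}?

G(s) = 18*(s^2 - 2*s - 2)/(s^2 - 2*s + 10)^3

L{sin(3t)} = 3/(s^2 + 9).
Multiplying by e^(t) shifts s → s - 1, so L{exp(t)*sin(3*t)} = 3/((s - 1)^2 + 9).
Then apply L{t^2·g(t)} = (-1)^2 d^2/ds^2[H(s)] with H(s) = 3/((s - 1)^2 + 9):
differentiating 2 times and applying the sign gives 18*(s^2 - 2*s - 2)/(s^2 - 2*s + 10)^3.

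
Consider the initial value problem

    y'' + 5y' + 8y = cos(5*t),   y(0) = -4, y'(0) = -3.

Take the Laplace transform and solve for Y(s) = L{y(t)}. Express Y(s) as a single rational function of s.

Y(s) = (-4*s^3 - 23*s^2 - 99*s - 575)/(s^4 + 5*s^3 + 33*s^2 + 125*s + 200)

Laplace-transform each side.
Using L{y''} = s^2 Y - s·y(0) - y'(0) and L{y'} = sY - y(0), with y(0) = -4, y'(0) = -3, the left side becomes (s^2 + 5*s + 8)Y - (-4*s - 23).
The right side is L{cos(5*t)} = s/(s^2 + 25).
So (s^2 + 5*s + 8)Y = s/(s^2 + 25) + (-4*s - 23).
Isolate Y and clear denominators.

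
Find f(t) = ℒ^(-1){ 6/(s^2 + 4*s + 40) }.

Rewrite the denominator: s^2 + 4*s + 40 = (s + 2)^2 + 36.
The form in (s + 2) signals a first-shifting-theorem factor e^(-2t).
Since L{sin(6t)} = 6/(s^2 + 36), the inverse is exp(-2*t)*sin(6*t).

f(t) = exp(-2*t)*sin(6*t)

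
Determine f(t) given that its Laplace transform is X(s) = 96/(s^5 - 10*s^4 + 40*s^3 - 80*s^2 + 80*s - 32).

f(t) = 4*t^4*exp(2*t)

Rewrite the denominator: s^5 - 10*s^4 + 40*s^3 - 80*s^2 + 80*s - 32 = (s - 2)^5.
The form in (s - 2) signals a first-shifting-theorem factor e^(2t).
Since L{t^4} = 4!/s^5 = 24/s^5, the inverse is t^4*exp(2*t), scaled by 4.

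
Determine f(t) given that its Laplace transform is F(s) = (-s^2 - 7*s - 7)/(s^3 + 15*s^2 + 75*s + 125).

f(t) = 3*t^2*exp(-5*t)/2 + 3*t*exp(-5*t) - exp(-5*t)

Factor the denominator: s^3 + 15*s^2 + 75*s + 125 = (s + 5)^3.
Partial fraction decomposition gives [-1/(s + 5)] + [3/(s + 5)^2] + [3/(s + 5)^3].
Invert each term: -1/(s + 5) ↔ -e^(-5t); 3/(s + 5)^2 ↔ 3t·e^(-5t); 3/(s + 5)^3 ↔ (3/2)t^2·e^(-5t).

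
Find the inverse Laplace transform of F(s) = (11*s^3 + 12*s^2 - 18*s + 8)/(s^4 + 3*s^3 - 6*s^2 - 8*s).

Factor the denominator: s^4 + 3*s^3 - 6*s^2 - 8*s = s*(s - 2)*(s + 1)*(s + 4).
Partial fraction decomposition gives [3/(s - 2)] + [-1/s] + [6/(s + 4)] + [3/(s + 1)].
Invert each term: 3/(s - 2) ↔ 3e^(2t); -1/(s - 0) ↔ -e^(0t); 6/(s + 4) ↔ 6e^(-4t); 3/(s + 1) ↔ 3e^(-t).

3*exp(2*t) - 1 + 3*exp(-t) + 6*exp(-4*t)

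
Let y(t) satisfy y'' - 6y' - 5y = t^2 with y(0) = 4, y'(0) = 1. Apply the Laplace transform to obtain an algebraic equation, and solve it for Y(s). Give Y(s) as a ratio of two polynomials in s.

Take the Laplace transform of both sides.
With L{y''} = s^2 Y - s·y(0) - y'(0) and L{y'} = sY - y(0), with y(0) = 4, y'(0) = 1: the LHS transforms to (s^2 - 6*s - 5)Y - (4*s - 23).
The right side is L{t^2} = 2/s^3.
So (s^2 - 6*s - 5)Y = 2/s^3 + (4*s - 23).
Isolate Y and clear denominators.

Y(s) = (4*s^4 - 23*s^3 + 2)/(s^5 - 6*s^4 - 5*s^3)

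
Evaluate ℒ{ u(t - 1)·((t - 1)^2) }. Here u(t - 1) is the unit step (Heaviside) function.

By the second shifting theorem, L{u(t - c)·g(t - c)} = e^(-cs)·G(s) with c = 1 and G(s) = L{g(t)}.
L{t^2} = 2!/s^3 = 2/s^3.

2*exp(-s)/s^3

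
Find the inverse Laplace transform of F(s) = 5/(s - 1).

5*exp(t)

Since L{e^(t)} = 1/(s - 1), the inverse is e^(t), scaled by 5.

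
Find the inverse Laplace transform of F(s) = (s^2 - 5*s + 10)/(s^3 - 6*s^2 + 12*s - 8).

Factor the denominator: s^3 - 6*s^2 + 12*s - 8 = (s - 2)^3.
Partial fraction decomposition gives [1/(s - 2)] + [-1/(s - 2)^2] + [4/(s - 2)^3].
Invert each term: 1/(s - 2) ↔ e^(2t); -1/(s - 2)^2 ↔ -t·e^(2t); 4/(s - 2)^3 ↔ (2)t^2·e^(2t).

2*t^2*exp(2*t) - t*exp(2*t) + exp(2*t)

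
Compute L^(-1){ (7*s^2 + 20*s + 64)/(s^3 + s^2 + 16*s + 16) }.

Factor the denominator: s^3 + s^2 + 16*s + 16 = (s + 1)*(s^2 + 16).
Partial fraction decomposition gives [3/(s + 1)] + [4*s/(s^2 + 16)] + [16/(s^2 + 16)].
Invert each term: 3/(s + 1) ↔ 3e^(-t); 4·s/(s^2 + 16) ↔ 4cos(4t); 4·4/(s^2 + 16) ↔ 4sin(4t).

4*sin(4*t) + 4*cos(4*t) + 3*exp(-t)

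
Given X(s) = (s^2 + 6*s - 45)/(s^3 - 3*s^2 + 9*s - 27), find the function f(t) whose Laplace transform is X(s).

f(t) = -exp(3*t) + 4*sin(3*t) + 2*cos(3*t)

Factor the denominator: s^3 - 3*s^2 + 9*s - 27 = (s - 3)*(s^2 + 9).
Partial fraction decomposition gives [-1/(s - 3)] + [2*s/(s^2 + 9)] + [12/(s^2 + 9)].
Invert each term: -1/(s - 3) ↔ -e^(3t); 2·s/(s^2 + 9) ↔ 2cos(3t); 4·3/(s^2 + 9) ↔ 4sin(3t).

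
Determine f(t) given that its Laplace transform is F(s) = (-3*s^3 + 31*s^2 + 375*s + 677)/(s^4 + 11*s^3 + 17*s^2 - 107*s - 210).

Factor the denominator: s^4 + 11*s^3 + 17*s^2 - 107*s - 210 = (s - 3)*(s + 2)*(s + 5)*(s + 7).
Partial fraction decomposition gives [-6/(s + 7)] + [-1/(s + 5)] + [5/(s - 3)] + [-1/(s + 2)].
Invert each term: -6/(s + 7) ↔ -6e^(-7t); -1/(s + 5) ↔ -e^(-5t); 5/(s - 3) ↔ 5e^(3t); -1/(s + 2) ↔ -e^(-2t).

f(t) = 5*exp(3*t) - exp(-2*t) - exp(-5*t) - 6*exp(-7*t)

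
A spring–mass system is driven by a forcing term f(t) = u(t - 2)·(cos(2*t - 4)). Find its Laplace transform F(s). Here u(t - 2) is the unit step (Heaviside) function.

By the second shifting theorem, L{u(t - c)·g(t - c)} = e^(-cs)·G(s) with c = 2 and G(s) = L{g(t)}.
L{cos(2t)} = s/(s^2 + 4).

F(s) = s*exp(-2*s)/(s^2 + 4)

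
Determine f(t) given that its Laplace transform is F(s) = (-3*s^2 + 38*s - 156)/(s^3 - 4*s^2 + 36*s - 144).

Factor the denominator: s^3 - 4*s^2 + 36*s - 144 = (s - 4)*(s^2 + 36).
Partial fraction decomposition gives [-1/(s - 4)] + [-2*s/(s^2 + 36)] + [30/(s^2 + 36)].
Invert each term: -1/(s - 4) ↔ -e^(4t); -2·s/(s^2 + 36) ↔ -2cos(6t); 5·6/(s^2 + 36) ↔ 5sin(6t).

f(t) = -exp(4*t) + 5*sin(6*t) - 2*cos(6*t)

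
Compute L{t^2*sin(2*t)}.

L{sin(2t)} = 2/(s^2 + 4).
Then apply L{t^2·g(t)} = (-1)^2 d^2/ds^2[H(s)] with H(s) = 2/(s^2 + 4):
differentiating 2 times and applying the sign gives 4*(3*s^2 - 4)/(s^2 + 4)^3.

4*(3*s^2 - 4)/(s^2 + 4)^3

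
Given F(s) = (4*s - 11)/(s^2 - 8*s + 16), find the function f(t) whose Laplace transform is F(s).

f(t) = 5*t*exp(4*t) + 4*exp(4*t)

Factor the denominator: s^2 - 8*s + 16 = (s - 4)^2.
Partial fraction decomposition gives [4/(s - 4)] + [5/(s - 4)^2].
Invert each term: 4/(s - 4) ↔ 4e^(4t); 5/(s - 4)^2 ↔ 5t·e^(4t).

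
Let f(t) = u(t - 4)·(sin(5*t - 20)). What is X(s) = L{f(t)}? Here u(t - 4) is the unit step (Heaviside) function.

By the second shifting theorem, L{u(t - c)·g(t - c)} = e^(-cs)·G(s) with c = 4 and G(s) = L{g(t)}.
L{sin(5t)} = 5/(s^2 + 25).

X(s) = 5*exp(-4*s)/(s^2 + 25)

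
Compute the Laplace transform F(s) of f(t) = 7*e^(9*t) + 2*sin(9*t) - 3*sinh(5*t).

F(s) = 18/(s^2 + 81) - 15/(s^2 - 25) + 7/(s - 9)

Apply the Laplace transform termwise.
(2)·[L{sin(9t)} = 9/(s^2 + 81)]; (-3)·[L{sinh(5t)} = 5/(s^2 - 25)]; (7)·[L{e^(9t)} = 1/(s - 9)].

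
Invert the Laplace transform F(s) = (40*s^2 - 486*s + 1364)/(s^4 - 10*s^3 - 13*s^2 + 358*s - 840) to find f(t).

f(t) = -exp(7*t) + 3*exp(5*t) + 2*exp(4*t) - 4*exp(-6*t)

Factor the denominator: s^4 - 10*s^3 - 13*s^2 + 358*s - 840 = (s - 7)*(s - 5)*(s - 4)*(s + 6).
Partial fraction decomposition gives [2/(s - 4)] + [3/(s - 5)] + [-1/(s - 7)] + [-4/(s + 6)].
Invert each term: 2/(s - 4) ↔ 2e^(4t); 3/(s - 5) ↔ 3e^(5t); -1/(s - 7) ↔ -e^(7t); -4/(s + 6) ↔ -4e^(-6t).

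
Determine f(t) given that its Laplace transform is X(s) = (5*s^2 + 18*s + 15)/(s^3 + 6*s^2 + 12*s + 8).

f(t) = -t^2*exp(-2*t)/2 - 2*t*exp(-2*t) + 5*exp(-2*t)

Factor the denominator: s^3 + 6*s^2 + 12*s + 8 = (s + 2)^3.
Partial fraction decomposition gives [5/(s + 2)] + [-2/(s + 2)^2] + [-1/(s + 2)^3].
Invert each term: 5/(s + 2) ↔ 5e^(-2t); -2/(s + 2)^2 ↔ -2t·e^(-2t); -1/(s + 2)^3 ↔ (-1/2)t^2·e^(-2t).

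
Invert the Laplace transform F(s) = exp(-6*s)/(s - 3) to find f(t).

f(t) = Heaviside(t - 6)*(exp(3*t - 18))

The factor e^(-6s) signals a time shift by c = 6 (second shifting theorem).
L{e^(3t)} = 1/(s - 3), so L^-1{1/(s - 3)} = exp(3*t).
Hence the inverse is u(t - 6) times that function evaluated at t - 6.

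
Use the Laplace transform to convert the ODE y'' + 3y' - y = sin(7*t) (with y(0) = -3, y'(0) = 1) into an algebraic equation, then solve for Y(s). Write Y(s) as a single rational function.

Take the Laplace transform of both sides.
Using L{y''} = s^2 Y - s·y(0) - y'(0) and L{y'} = sY - y(0), with y(0) = -3, y'(0) = 1, the left side becomes (s^2 + 3*s - 1)Y - (-3*s - 8).
The right side is L{sin(7*t)} = 7/(s^2 + 49).
So (s^2 + 3*s - 1)Y = 7/(s^2 + 49) + (-3*s - 8).
Solve for Y(s) and write it as one ratio of polynomials.

Y(s) = (-3*s^3 - 8*s^2 - 147*s - 385)/(s^4 + 3*s^3 + 48*s^2 + 147*s - 49)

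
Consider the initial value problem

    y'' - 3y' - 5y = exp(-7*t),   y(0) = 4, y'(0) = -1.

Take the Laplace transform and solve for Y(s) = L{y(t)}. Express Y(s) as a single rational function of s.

Laplace-transform each side.
With L{y''} = s^2 Y - s·y(0) - y'(0) and L{y'} = sY - y(0), with y(0) = 4, y'(0) = -1: the LHS transforms to (s^2 - 3*s - 5)Y - (4*s - 13).
The right side is L{exp(-7*t)} = 1/(s + 7).
So (s^2 - 3*s - 5)Y = 1/(s + 7) + (4*s - 13).
Divide through and combine into a single rational function.

Y(s) = (4*s^2 + 15*s - 90)/(s^3 + 4*s^2 - 26*s - 35)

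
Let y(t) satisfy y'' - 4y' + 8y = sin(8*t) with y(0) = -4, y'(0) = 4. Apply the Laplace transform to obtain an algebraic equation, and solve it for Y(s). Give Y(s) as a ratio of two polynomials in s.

Laplace-transform each side.
The derivative rules (L{y''} = s^2 Y - s·y(0) - y'(0) and L{y'} = sY - y(0), with y(0) = -4, y'(0) = 4) turn the left side into (s^2 - 4*s + 8)Y - (-4*s + 20).
The right side is L{sin(8*t)} = 8/(s^2 + 64).
So (s^2 - 4*s + 8)Y = 8/(s^2 + 64) + (-4*s + 20).
Divide through and combine into a single rational function.

Y(s) = (-4*s^3 + 20*s^2 - 256*s + 1288)/(s^4 - 4*s^3 + 72*s^2 - 256*s + 512)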